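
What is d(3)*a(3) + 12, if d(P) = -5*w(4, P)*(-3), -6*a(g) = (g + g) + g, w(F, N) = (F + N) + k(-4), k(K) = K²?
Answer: -1011/2 ≈ -505.50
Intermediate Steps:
w(F, N) = 16 + F + N (w(F, N) = (F + N) + (-4)² = (F + N) + 16 = 16 + F + N)
a(g) = -g/2 (a(g) = -((g + g) + g)/6 = -(2*g + g)/6 = -g/2)
d(P) = 300 + 15*P (d(P) = -5*(16 + 4 + P)*(-3) = -5*(20 + P)*(-3) = (-100 - 5*P)*(-3) = 300 + 15*P)
d(3)*a(3) + 12 = (300 + 15*3)*(-½*3) + 12 = (300 + 45)*(-3/2) + 12 = 345*(-3/2) + 12 = -1035/2 + 12 = -1011/2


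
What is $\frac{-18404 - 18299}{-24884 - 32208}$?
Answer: $\frac{36703}{57092} \approx 0.64287$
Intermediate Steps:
$\frac{-18404 - 18299}{-24884 - 32208} = - \frac{36703}{-57092} = \left(-36703\right) \left(- \frac{1}{57092}\right) = \frac{36703}{57092}$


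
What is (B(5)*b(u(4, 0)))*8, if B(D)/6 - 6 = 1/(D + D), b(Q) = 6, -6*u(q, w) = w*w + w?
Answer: 8784/5 ≈ 1756.8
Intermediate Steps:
u(q, w) = -w/6 - w²/6 (u(q, w) = -(w*w + w)/6 = -(w² + w)/6 = -(w + w²)/6 = -w/6 - w²/6)
B(D) = 36 + 3/D (B(D) = 36 + 6/(D + D) = 36 + 6/((2*D)) = 36 + 6*(1/(2*D)) = 36 + 3/D)
(B(5)*b(u(4, 0)))*8 = ((36 + 3/5)*6)*8 = ((36 + 3*(⅕))*6)*8 = ((36 + ⅗)*6)*8 = ((183/5)*6)*8 = (1098/5)*8 = 8784/5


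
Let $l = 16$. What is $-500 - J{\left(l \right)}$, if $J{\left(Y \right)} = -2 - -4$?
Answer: $-502$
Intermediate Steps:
$J{\left(Y \right)} = 2$ ($J{\left(Y \right)} = -2 + 4 = 2$)
$-500 - J{\left(l \right)} = -500 - 2 = -502$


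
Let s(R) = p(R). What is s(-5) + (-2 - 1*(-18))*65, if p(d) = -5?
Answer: 1035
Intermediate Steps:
s(R) = -5
s(-5) + (-2 - 1*(-18))*65 = -5 + (-2 - 1*(-18))*65 = -5 + (-2 + 18)*65 = -5 + 16*65 = -5 + 1040 = 1035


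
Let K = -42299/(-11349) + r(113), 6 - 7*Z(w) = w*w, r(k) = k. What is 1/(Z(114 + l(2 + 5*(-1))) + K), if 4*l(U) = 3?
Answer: -1271088/2241558733 ≈ -0.00056706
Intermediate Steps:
l(U) = 3/4 (l(U) = (1/4)*3 = 3/4)
Z(w) = 6/7 - w**2/7 (Z(w) = 6/7 - w*w/7 = 6/7 - w**2/7)
K = 1324736/11349 (K = -42299/(-11349) + 113 = -42299*(-1/11349) + 113 = 42299/11349 + 113 = 1324736/11349 ≈ 116.73)
1/(Z(114 + l(2 + 5*(-1))) + K) = 1/((6/7 - (114 + 3/4)**2/7) + 1324736/11349) = 1/((6/7 - (459/4)**2/7) + 1324736/11349) = 1/((6/7 - 1/7*210681/16) + 1324736/11349) = 1/((6/7 - 210681/112) + 1324736/11349) = 1/(-210585/112 + 1324736/11349) = 1/(-2241558733/1271088) = -1271088/2241558733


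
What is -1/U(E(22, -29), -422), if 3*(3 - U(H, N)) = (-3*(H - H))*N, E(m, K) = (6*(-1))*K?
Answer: -⅓ ≈ -0.33333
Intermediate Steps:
E(m, K) = -6*K
U(H, N) = 3 (U(H, N) = 3 - (-3*(H - H))*N/3 = 3 - (-3*0)*N/3 = 3 - 0*N = 3 - ⅓*0 = 3 + 0 = 3)
-1/U(E(22, -29), -422) = -1/3 = -1*⅓ = -⅓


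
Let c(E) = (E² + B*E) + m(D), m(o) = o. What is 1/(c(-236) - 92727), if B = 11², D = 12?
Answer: -1/65575 ≈ -1.5250e-5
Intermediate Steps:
B = 121
c(E) = 12 + E² + 121*E (c(E) = (E² + 121*E) + 12 = 12 + E² + 121*E)
1/(c(-236) - 92727) = 1/((12 + (-236)² + 121*(-236)) - 92727) = 1/((12 + 55696 - 28556) - 92727) = 1/(27152 - 92727) = 1/(-65575) = -1/65575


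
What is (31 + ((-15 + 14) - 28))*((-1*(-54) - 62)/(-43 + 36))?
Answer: 16/7 ≈ 2.2857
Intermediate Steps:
(31 + ((-15 + 14) - 28))*((-1*(-54) - 62)/(-43 + 36)) = (31 + (-1 - 28))*((54 - 62)/(-7)) = (31 - 29)*(-8*(-⅐)) = 2*(8/7) = 16/7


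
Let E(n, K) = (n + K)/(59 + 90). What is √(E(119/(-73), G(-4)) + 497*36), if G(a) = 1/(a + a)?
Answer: √33868568679238/43508 ≈ 133.76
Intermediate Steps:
G(a) = 1/(2*a)
E(n, K) = K/149 + n/149 (E(n, K) = (K + n)/149 = (K + n)*(1/149) = K/149 + n/149)
√(E(119/(-73), G(-4)) + 497*36) = √((((½)/(-4))/149 + (119/(-73))/149) + 497*36) = √((((½)*(-¼))/149 + (119*(-1/73))/149) + 17892) = √(((1/149)*(-⅛) + (1/149)*(-119/73)) + 17892) = √((-1/1192 - 119/10877) + 17892) = √(-1025/87016 + 17892) = √(1556889247/87016) = √33868568679238/43508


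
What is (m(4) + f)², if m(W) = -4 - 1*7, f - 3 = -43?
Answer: 2601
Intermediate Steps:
f = -40 (f = 3 - 43 = -40)
m(W) = -11 (m(W) = -4 - 7 = -11)
(m(4) + f)² = (-11 - 40)² = (-51)² = 2601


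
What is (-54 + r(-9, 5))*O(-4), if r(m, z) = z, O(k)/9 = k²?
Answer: -7056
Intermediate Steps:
O(k) = 9*k²
(-54 + r(-9, 5))*O(-4) = (-54 + 5)*(9*(-4)²) = -441*16 = -49*144 = -7056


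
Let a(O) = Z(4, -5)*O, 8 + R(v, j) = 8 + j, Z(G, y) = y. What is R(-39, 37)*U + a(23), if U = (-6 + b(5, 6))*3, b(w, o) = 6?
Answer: -115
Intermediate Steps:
R(v, j) = j (R(v, j) = -8 + (8 + j) = j)
a(O) = -5*O
U = 0 (U = (-6 + 6)*3 = 0*3 = 0)
R(-39, 37)*U + a(23) = 37*0 - 5*23 = 0 - 115 = -115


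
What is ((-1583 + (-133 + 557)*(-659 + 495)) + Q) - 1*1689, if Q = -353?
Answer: -73161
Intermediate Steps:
((-1583 + (-133 + 557)*(-659 + 495)) + Q) - 1*1689 = ((-1583 + (-133 + 557)*(-659 + 495)) - 353) - 1*1689 = ((-1583 + 424*(-164)) - 353) - 1689 = ((-1583 - 69536) - 353) - 1689 = (-71119 - 353) - 1689 = -71472 - 1689 = -73161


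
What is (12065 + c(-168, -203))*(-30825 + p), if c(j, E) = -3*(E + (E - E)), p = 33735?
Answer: 36881340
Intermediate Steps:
c(j, E) = -3*E (c(j, E) = -3*(E + 0) = -3*E)
(12065 + c(-168, -203))*(-30825 + p) = (12065 - 3*(-203))*(-30825 + 33735) = (12065 + 609)*2910 = 12674*2910 = 36881340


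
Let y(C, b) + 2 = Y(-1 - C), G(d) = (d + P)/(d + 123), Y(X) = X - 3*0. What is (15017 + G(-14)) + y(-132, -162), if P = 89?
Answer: 1650989/109 ≈ 15147.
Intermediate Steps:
Y(X) = X (Y(X) = X + 0 = X)
G(d) = (89 + d)/(123 + d) (G(d) = (d + 89)/(d + 123) = (89 + d)/(123 + d))
y(C, b) = -3 - C (y(C, b) = -2 + (-1 - C) = -3 - C)
(15017 + G(-14)) + y(-132, -162) = (15017 + (89 - 14)/(123 - 14)) + (-3 - 1*(-132)) = (15017 + 75/109) + (-3 + 132) = (15017 + (1/109)*75) + 129 = (15017 + 75/109) + 129 = 1636928/109 + 129 = 1650989/109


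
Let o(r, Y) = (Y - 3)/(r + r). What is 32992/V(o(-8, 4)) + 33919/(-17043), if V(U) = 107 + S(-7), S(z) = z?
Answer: 139722689/426075 ≈ 327.93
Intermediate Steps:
o(r, Y) = (-3 + Y)/(2*r) (o(r, Y) = (-3 + Y)/((2*r)) = (-3 + Y)*(1/(2*r)) = (-3 + Y)/(2*r))
V(U) = 100 (V(U) = 107 - 7 = 100)
32992/V(o(-8, 4)) + 33919/(-17043) = 32992/100 + 33919/(-17043) = 32992*(1/100) + 33919*(-1/17043) = 8248/25 - 33919/17043 = 139722689/426075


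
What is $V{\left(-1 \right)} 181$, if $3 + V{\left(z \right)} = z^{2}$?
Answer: $-362$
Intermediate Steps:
$V{\left(z \right)} = -3 + z^{2}$
$V{\left(-1 \right)} 181 = \left(-3 + \left(-1\right)^{2}\right) 181 = \left(-3 + 1\right) 181 = \left(-2\right) 181 = -362$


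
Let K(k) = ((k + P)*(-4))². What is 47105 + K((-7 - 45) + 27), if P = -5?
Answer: 61505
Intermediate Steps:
K(k) = (20 - 4*k)² (K(k) = ((k - 5)*(-4))² = ((-5 + k)*(-4))² = (20 - 4*k)²)
47105 + K((-7 - 45) + 27) = 47105 + 16*(-5 + ((-7 - 45) + 27))² = 47105 + 16*(-5 + (-52 + 27))² = 47105 + 16*(-5 - 25)² = 47105 + 16*(-30)² = 47105 + 16*900 = 47105 + 14400 = 61505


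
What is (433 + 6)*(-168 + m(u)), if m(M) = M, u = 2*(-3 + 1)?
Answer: -75508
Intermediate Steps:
u = -4 (u = 2*(-2) = -4)
(433 + 6)*(-168 + m(u)) = (433 + 6)*(-168 - 4) = 439*(-172) = -75508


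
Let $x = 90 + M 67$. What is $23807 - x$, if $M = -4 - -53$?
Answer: $20434$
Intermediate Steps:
$M = 49$ ($M = -4 + 53 = 49$)
$x = 3373$ ($x = 90 + 49 \cdot 67 = 90 + 3283 = 3373$)
$23807 - x = 23807 - 3373 = 20434$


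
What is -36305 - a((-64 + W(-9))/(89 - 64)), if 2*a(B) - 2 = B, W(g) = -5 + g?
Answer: -907611/25 ≈ -36304.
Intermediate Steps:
a(B) = 1 + B/2
-36305 - a((-64 + W(-9))/(89 - 64)) = -36305 - (1 + ((-64 + (-5 - 9))/(89 - 64))/2) = -36305 - (1 + ((-64 - 14)/25)/2) = -36305 - (1 + (-78*1/25)/2) = -36305 - (1 + (½)*(-78/25)) = -36305 - (1 - 39/25) = -36305 - 1*(-14/25) = -36305 + 14/25 = -907611/25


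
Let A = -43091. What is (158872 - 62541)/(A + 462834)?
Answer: 96331/419743 ≈ 0.22950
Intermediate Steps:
(158872 - 62541)/(A + 462834) = (158872 - 62541)/(-43091 + 462834) = 96331/419743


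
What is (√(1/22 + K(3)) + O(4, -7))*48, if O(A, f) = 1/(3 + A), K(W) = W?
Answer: 48/7 + 24*√1474/11 ≈ 90.623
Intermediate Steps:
(√(1/22 + K(3)) + O(4, -7))*48 = (√(1/22 + 3) + 1/(3 + 4))*48 = (√(1/22 + 3) + 1/7)*48 = (√(67/22) + ⅐)*48 = (√1474/22 + ⅐)*48 = (⅐ + √1474/22)*48 = 48/7 + 24*√1474/11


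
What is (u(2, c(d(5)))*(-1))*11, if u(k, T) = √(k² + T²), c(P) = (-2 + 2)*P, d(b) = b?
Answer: -22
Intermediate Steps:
c(P) = 0 (c(P) = 0*P = 0)
u(k, T) = √(T² + k²)
(u(2, c(d(5)))*(-1))*11 = (√(0² + 2²)*(-1))*11 = (√(0 + 4)*(-1))*11 = (√4*(-1))*11 = (2*(-1))*11 = -2*11 = -22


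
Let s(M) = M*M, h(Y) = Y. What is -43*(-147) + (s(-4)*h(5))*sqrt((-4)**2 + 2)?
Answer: 6321 + 240*sqrt(2) ≈ 6660.4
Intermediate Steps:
s(M) = M**2
-43*(-147) + (s(-4)*h(5))*sqrt((-4)**2 + 2) = -43*(-147) + ((-4)**2*5)*sqrt((-4)**2 + 2) = 6321 + (16*5)*sqrt(16 + 2) = 6321 + 80*sqrt(18) = 6321 + 80*(3*sqrt(2)) = 6321 + 240*sqrt(2)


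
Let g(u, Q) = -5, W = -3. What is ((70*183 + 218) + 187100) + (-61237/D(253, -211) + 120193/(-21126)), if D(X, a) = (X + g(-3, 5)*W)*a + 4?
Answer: 2096992179943/10478496 ≈ 2.0012e+5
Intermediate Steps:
D(X, a) = 4 + a*(15 + X) (D(X, a) = (X - 5*(-3))*a + 4 = (X + 15)*a + 4 = (15 + X)*a + 4 = a*(15 + X) + 4 = 4 + a*(15 + X))
((70*183 + 218) + 187100) + (-61237/D(253, -211) + 120193/(-21126)) = ((70*183 + 218) + 187100) + (-61237/(4 + 15*(-211) + 253*(-211)) + 120193/(-21126)) = ((12810 + 218) + 187100) + (-61237/(4 - 3165 - 53383) + 120193*(-1/21126)) = (13028 + 187100) + (-61237/(-56544) - 120193/21126) = 200128 + (-61237*(-1/56544) - 120193/21126) = 200128 + (3223/2976 - 120193/21126) = 200128 - 48267545/10478496 = 2096992179943/10478496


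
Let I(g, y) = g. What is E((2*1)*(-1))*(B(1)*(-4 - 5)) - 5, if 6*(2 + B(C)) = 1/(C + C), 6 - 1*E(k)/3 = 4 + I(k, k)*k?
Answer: -217/2 ≈ -108.50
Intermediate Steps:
E(k) = 6 - 3*k² (E(k) = 18 - 3*(4 + k*k) = 18 - 3*(4 + k²) = 18 + (-12 - 3*k²) = 6 - 3*k²)
B(C) = -2 + 1/(12*C) (B(C) = -2 + 1/(6*(C + C)) = -2 + 1/(6*((2*C))) = -2 + (1/(2*C))/6 = -2 + 1/(12*C))
E((2*1)*(-1))*(B(1)*(-4 - 5)) - 5 = (6 - 3*((2*1)*(-1))²)*((-2 + (1/12)/1)*(-4 - 5)) - 5 = (6 - 3*(2*(-1))²)*((-2 + (1/12)*1)*(-9)) - 5 = (6 - 3*(-2)²)*((-2 + 1/12)*(-9)) - 5 = (6 - 3*4)*(-23/12*(-9)) - 5 = (6 - 12)*(69/4) - 5 = -6*69/4 - 5 = -207/2 - 5 = -217/2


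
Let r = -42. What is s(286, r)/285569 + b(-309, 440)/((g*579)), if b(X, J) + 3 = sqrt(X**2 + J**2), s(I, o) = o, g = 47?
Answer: -666551/2590396399 + sqrt(289081)/27213 ≈ 0.019500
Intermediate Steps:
b(X, J) = -3 + sqrt(J**2 + X**2) (b(X, J) = -3 + sqrt(X**2 + J**2) = -3 + sqrt(J**2 + X**2))
s(286, r)/285569 + b(-309, 440)/((g*579)) = -42/285569 + (-3 + sqrt(440**2 + (-309)**2))/((47*579)) = -42*1/285569 + (-3 + sqrt(193600 + 95481))/27213 = -42/285569 + (-3 + sqrt(289081))*(1/27213) = -42/285569 + (-1/9071 + sqrt(289081)/27213) = -666551/2590396399 + sqrt(289081)/27213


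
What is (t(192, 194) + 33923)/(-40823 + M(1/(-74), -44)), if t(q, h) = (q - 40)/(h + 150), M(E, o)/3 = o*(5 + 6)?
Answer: -1458708/1817825 ≈ -0.80245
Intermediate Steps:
M(E, o) = 33*o (M(E, o) = 3*(o*(5 + 6)) = 3*(o*11) = 3*(11*o) = 33*o)
t(q, h) = (-40 + q)/(150 + h)
(t(192, 194) + 33923)/(-40823 + M(1/(-74), -44)) = ((-40 + 192)/(150 + 194) + 33923)/(-40823 + 33*(-44)) = (152/344 + 33923)/(-40823 - 1452) = ((1/344)*152 + 33923)/(-42275) = (19/43 + 33923)*(-1/42275) = (1458708/43)*(-1/42275) = -1458708/1817825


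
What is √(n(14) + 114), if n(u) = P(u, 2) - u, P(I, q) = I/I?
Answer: √101 ≈ 10.050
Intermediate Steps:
P(I, q) = 1
n(u) = 1 - u
√(n(14) + 114) = √((1 - 1*14) + 114) = √((1 - 14) + 114) = √(-13 + 114) = √101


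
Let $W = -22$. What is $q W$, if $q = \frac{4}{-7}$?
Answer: $\frac{88}{7} \approx 12.571$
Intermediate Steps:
$q = - \frac{4}{7}$ ($q = 4 \left(- \frac{1}{7}\right) = - \frac{4}{7} \approx -0.57143$)
$q W = \left(- \frac{4}{7}\right) \left(-22\right) = \frac{88}{7}$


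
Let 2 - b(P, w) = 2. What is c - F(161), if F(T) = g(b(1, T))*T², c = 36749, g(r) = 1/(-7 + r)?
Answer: 40452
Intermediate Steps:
b(P, w) = 0 (b(P, w) = 2 - 1*2 = 2 - 2 = 0)
F(T) = -T²/7 (F(T) = T²/(-7 + 0) = T²/(-7) = -T²/7)
c - F(161) = 36749 - (-1)*161²/7 = 36749 - (-1)*25921/7 = 36749 - 1*(-3703) = 36749 + 3703 = 40452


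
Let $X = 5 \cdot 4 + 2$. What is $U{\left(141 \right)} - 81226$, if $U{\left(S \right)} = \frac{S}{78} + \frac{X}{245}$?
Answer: $- \frac{517397533}{6370} \approx -81224.0$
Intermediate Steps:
$X = 22$ ($X = 20 + 2 = 22$)
$U{\left(S \right)} = \frac{22}{245} + \frac{S}{78}$ ($U{\left(S \right)} = \frac{S}{78} + \frac{22}{245} = \frac{22}{245} + \frac{S}{78}$)
$U{\left(141 \right)} - 81226 = \left(\frac{22}{245} + \frac{1}{78} \cdot 141\right) - 81226 = \left(\frac{22}{245} + \frac{47}{26}\right) - 81226 = \frac{12087}{6370} - 81226 = - \frac{517397533}{6370}$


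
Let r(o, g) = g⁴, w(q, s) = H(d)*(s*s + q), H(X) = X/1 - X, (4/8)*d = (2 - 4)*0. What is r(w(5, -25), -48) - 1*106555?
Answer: 5201861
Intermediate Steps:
d = 0 (d = 2*((2 - 4)*0) = 2*(-2*0) = 2*0 = 0)
H(X) = 0 (H(X) = X*1 - X = X - X = 0)
w(q, s) = 0 (w(q, s) = 0*(s*s + q) = 0*(s² + q) = 0*(q + s²) = 0)
r(w(5, -25), -48) - 1*106555 = (-48)⁴ - 1*106555 = 5308416 - 106555 = 5201861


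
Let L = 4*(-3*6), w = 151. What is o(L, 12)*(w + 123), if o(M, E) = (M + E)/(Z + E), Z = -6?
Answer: -2740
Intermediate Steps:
L = -72 (L = 4*(-18) = -72)
o(M, E) = (E + M)/(-6 + E) (o(M, E) = (M + E)/(-6 + E) = (E + M)/(-6 + E))
o(L, 12)*(w + 123) = ((12 - 72)/(-6 + 12))*(151 + 123) = (-60/6)*274 = ((1/6)*(-60))*274 = -10*274 = -2740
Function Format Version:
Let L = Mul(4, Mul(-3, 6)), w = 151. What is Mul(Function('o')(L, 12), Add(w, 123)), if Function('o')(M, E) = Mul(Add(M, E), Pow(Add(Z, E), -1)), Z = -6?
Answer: -2740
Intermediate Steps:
L = -72 (L = Mul(4, -18) = -72)
Function('o')(M, E) = Mul(Pow(Add(-6, E), -1), Add(E, M)) (Function('o')(M, E) = Mul(Add(M, E), Pow(Add(-6, E), -1)) = Mul(Add(E, M), Pow(Add(-6, E), -1)) = Mul(Pow(Add(-6, E), -1), Add(E, M)))
Mul(Function('o')(L, 12), Add(w, 123)) = Mul(Mul(Pow(Add(-6, 12), -1), Add(12, -72)), Add(151, 123)) = Mul(Mul(Pow(6, -1), -60), 274) = Mul(Mul(Rational(1, 6), -60), 274) = Mul(-10, 274) = -2740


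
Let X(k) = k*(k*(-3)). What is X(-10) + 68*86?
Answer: 5548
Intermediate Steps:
X(k) = -3*k² (X(k) = k*(-3*k) = -3*k²)
X(-10) + 68*86 = -3*(-10)² + 68*86 = -3*100 + 5848 = -300 + 5848 = 5548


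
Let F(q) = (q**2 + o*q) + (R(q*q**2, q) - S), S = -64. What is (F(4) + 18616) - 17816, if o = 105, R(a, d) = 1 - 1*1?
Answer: 1300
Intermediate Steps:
R(a, d) = 0 (R(a, d) = 1 - 1 = 0)
F(q) = 64 + q**2 + 105*q (F(q) = (q**2 + 105*q) + (0 - 1*(-64)) = (q**2 + 105*q) + (0 + 64) = (q**2 + 105*q) + 64 = 64 + q**2 + 105*q)
(F(4) + 18616) - 17816 = ((64 + 4**2 + 105*4) + 18616) - 17816 = ((64 + 16 + 420) + 18616) - 17816 = (500 + 18616) - 17816 = 19116 - 17816 = 1300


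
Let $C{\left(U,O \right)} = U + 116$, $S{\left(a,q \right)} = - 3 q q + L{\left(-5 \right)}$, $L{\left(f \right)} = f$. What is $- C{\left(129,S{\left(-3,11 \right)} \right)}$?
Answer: $-245$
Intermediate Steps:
$S{\left(a,q \right)} = -5 - 3 q^{2}$ ($S{\left(a,q \right)} = - 3 q q - 5 = - 3 q^{2} - 5 = -5 - 3 q^{2}$)
$C{\left(U,O \right)} = 116 + U$
$- C{\left(129,S{\left(-3,11 \right)} \right)} = - (116 + 129) = \left(-1\right) 245 = -245$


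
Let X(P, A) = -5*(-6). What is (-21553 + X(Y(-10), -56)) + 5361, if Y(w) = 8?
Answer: -16162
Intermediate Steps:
X(P, A) = 30
(-21553 + X(Y(-10), -56)) + 5361 = (-21553 + 30) + 5361 = -21523 + 5361 = -16162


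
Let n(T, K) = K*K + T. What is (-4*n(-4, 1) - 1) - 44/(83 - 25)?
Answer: 297/29 ≈ 10.241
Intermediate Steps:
n(T, K) = T + K**2 (n(T, K) = K**2 + T = T + K**2)
(-4*n(-4, 1) - 1) - 44/(83 - 25) = (-4*(-4 + 1**2) - 1) - 44/(83 - 25) = (-4*(-4 + 1) - 1) - 44/58 = (-4*(-3) - 1) + (1/58)*(-44) = (12 - 1) - 22/29 = 11 - 22/29 = 297/29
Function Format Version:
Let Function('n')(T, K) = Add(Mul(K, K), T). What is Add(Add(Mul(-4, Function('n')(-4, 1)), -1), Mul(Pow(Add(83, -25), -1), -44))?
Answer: Rational(297, 29) ≈ 10.241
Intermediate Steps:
Function('n')(T, K) = Add(T, Pow(K, 2)) (Function('n')(T, K) = Add(Pow(K, 2), T) = Add(T, Pow(K, 2)))
Add(Add(Mul(-4, Function('n')(-4, 1)), -1), Mul(Pow(Add(83, -25), -1), -44)) = Add(Add(Mul(-4, Add(-4, Pow(1, 2))), -1), Mul(Pow(Add(83, -25), -1), -44)) = Add(Add(Mul(-4, Add(-4, 1)), -1), Mul(Pow(58, -1), -44)) = Add(Add(Mul(-4, -3), -1), Mul(Rational(1, 58), -44)) = Add(Add(12, -1), Rational(-22, 29)) = Add(11, Rational(-22, 29)) = Rational(297, 29)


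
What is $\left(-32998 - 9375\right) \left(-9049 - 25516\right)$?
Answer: $1464622745$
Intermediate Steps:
$\left(-32998 - 9375\right) \left(-9049 - 25516\right) = \left(-42373\right) \left(-34565\right) = 1464622745$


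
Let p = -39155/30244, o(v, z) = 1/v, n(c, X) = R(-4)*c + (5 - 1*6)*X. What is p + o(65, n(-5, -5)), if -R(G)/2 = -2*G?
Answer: -2514831/1965860 ≈ -1.2793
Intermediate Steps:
R(G) = 4*G (R(G) = -(-4)*G = 4*G)
n(c, X) = -X - 16*c (n(c, X) = (4*(-4))*c + (5 - 1*6)*X = -16*c + (5 - 6)*X = -16*c - X = -X - 16*c)
p = -39155/30244 (p = -39155*1/30244 = -39155/30244 ≈ -1.2946)
p + o(65, n(-5, -5)) = -39155/30244 + 1/65 = -2514831/1965860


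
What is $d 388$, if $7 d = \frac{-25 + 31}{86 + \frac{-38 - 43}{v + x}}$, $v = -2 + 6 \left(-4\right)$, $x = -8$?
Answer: $\frac{79152}{21035} \approx 3.7629$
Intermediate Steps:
$v = -26$ ($v = -2 - 24 = -26$)
$d = \frac{204}{21035}$ ($d = \frac{\left(-25 + 31\right) \frac{1}{86 + \frac{-38 - 43}{-26 - 8}}}{7} = \frac{6 \frac{1}{86 - \frac{81}{-34}}}{7} = \frac{6 \frac{1}{86 - - \frac{81}{34}}}{7} = \frac{6 \frac{1}{86 + \frac{81}{34}}}{7} = \frac{6 \frac{1}{\frac{3005}{34}}}{7} = \frac{6 \cdot \frac{34}{3005}}{7} = \frac{1}{7} \cdot \frac{204}{3005} = \frac{204}{21035} \approx 0.0096981$)
$d 388 = \frac{204}{21035} \cdot 388 = \frac{79152}{21035}$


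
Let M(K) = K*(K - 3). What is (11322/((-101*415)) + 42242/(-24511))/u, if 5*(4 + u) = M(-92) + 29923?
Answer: -2048086972/7940197977459 ≈ -0.00025794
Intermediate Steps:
M(K) = K*(-3 + K)
u = 38643/5 (u = -4 + (-92*(-3 - 92) + 29923)/5 = -4 + (-92*(-95) + 29923)/5 = -4 + (8740 + 29923)/5 = -4 + (⅕)*38663 = -4 + 38663/5 = 38643/5 ≈ 7728.6)
(11322/((-101*415)) + 42242/(-24511))/u = (11322/((-101*415)) + 42242/(-24511))/(38643/5) = (11322/(-41915) + 42242*(-1/24511))*(5/38643) = (11322*(-1/41915) - 42242/24511)*(5/38643) = (-11322/41915 - 42242/24511)*(5/38643) = -2048086972/1027378565*5/38643 = -2048086972/7940197977459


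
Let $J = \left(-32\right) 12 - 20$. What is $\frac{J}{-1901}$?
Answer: $\frac{404}{1901} \approx 0.21252$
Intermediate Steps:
$J = -404$ ($J = -384 - 20 = -404$)
$\frac{J}{-1901} = - \frac{404}{-1901} = \left(-404\right) \left(- \frac{1}{1901}\right) = \frac{404}{1901}$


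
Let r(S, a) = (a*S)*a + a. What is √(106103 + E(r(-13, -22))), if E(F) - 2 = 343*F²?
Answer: √13674348533 ≈ 1.1694e+5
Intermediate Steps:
r(S, a) = a + S*a² (r(S, a) = (S*a)*a + a = S*a² + a = a + S*a²)
E(F) = 2 + 343*F²
√(106103 + E(r(-13, -22))) = √(106103 + (2 + 343*(-22*(1 - 13*(-22)))²)) = √(106103 + (2 + 343*(-22*(1 + 286))²)) = √(106103 + (2 + 343*(-22*287)²)) = √(106103 + (2 + 343*(-6314)²)) = √(106103 + (2 + 343*39866596)) = √(106103 + (2 + 13674242428)) = √(106103 + 13674242430) = √13674348533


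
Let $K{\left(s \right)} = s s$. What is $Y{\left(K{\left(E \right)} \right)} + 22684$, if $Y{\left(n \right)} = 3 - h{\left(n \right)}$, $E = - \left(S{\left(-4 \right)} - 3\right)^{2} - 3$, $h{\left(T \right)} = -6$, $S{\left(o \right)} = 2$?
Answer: $22693$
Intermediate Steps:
$E = -4$ ($E = - \left(2 - 3\right)^{2} - 3 = - \left(-1\right)^{2} - 3 = \left(-1\right) 1 - 3 = -1 - 3 = -4$)
$K{\left(s \right)} = s^{2}$
$Y{\left(n \right)} = 9$ ($Y{\left(n \right)} = 3 - -6 = 3 + 6 = 9$)
$Y{\left(K{\left(E \right)} \right)} + 22684 = 9 + 22684 = 22693$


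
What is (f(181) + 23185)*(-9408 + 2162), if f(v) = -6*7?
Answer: -167694178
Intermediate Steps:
f(v) = -42
(f(181) + 23185)*(-9408 + 2162) = (-42 + 23185)*(-9408 + 2162) = 23143*(-7246) = -167694178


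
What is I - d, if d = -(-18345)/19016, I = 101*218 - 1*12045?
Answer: 189628223/19016 ≈ 9972.0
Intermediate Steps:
I = 9973 (I = 22018 - 12045 = 9973)
d = 18345/19016 (d = -(-18345)/19016 = -1*(-18345/19016) = 18345/19016 ≈ 0.96471)
I - d = 9973 - 1*18345/19016 = 9973 - 18345/19016 = 189628223/19016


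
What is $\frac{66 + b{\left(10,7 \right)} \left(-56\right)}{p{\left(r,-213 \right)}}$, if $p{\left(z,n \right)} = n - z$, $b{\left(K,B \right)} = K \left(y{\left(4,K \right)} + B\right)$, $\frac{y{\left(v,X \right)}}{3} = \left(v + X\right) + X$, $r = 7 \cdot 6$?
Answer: $\frac{44174}{255} \approx 173.23$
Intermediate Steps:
$r = 42$
$y{\left(v,X \right)} = 3 v + 6 X$ ($y{\left(v,X \right)} = 3 \left(\left(v + X\right) + X\right) = 3 \left(\left(X + v\right) + X\right) = 3 \left(v + 2 X\right) = 3 v + 6 X$)
$b{\left(K,B \right)} = K \left(12 + B + 6 K\right)$ ($b{\left(K,B \right)} = K \left(\left(3 \cdot 4 + 6 K\right) + B\right) = K \left(\left(12 + 6 K\right) + B\right) = K \left(12 + B + 6 K\right)$)
$\frac{66 + b{\left(10,7 \right)} \left(-56\right)}{p{\left(r,-213 \right)}} = \frac{66 + 10 \left(12 + 7 + 6 \cdot 10\right) \left(-56\right)}{-213 - 42} = \frac{66 + 10 \left(12 + 7 + 60\right) \left(-56\right)}{-213 - 42} = \frac{66 + 10 \cdot 79 \left(-56\right)}{-255} = \left(66 + 790 \left(-56\right)\right) \left(- \frac{1}{255}\right) = \left(66 - 44240\right) \left(- \frac{1}{255}\right) = \left(-44174\right) \left(- \frac{1}{255}\right) = \frac{44174}{255}$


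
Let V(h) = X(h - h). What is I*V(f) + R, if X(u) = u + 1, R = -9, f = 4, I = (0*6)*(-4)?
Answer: -9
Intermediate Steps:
I = 0 (I = 0*(-4) = 0)
X(u) = 1 + u
V(h) = 1 (V(h) = 1 + (h - h) = 1 + 0 = 1)
I*V(f) + R = 0*1 - 9 = 0 - 9 = -9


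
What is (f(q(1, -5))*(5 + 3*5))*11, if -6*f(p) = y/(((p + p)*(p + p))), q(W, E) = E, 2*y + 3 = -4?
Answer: 77/60 ≈ 1.2833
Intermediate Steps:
y = -7/2 (y = -3/2 + (½)*(-4) = -3/2 - 2 = -7/2 ≈ -3.5000)
f(p) = 7/(48*p²) (f(p) = -(-7)/(12*((p + p)*(p + p))) = -(-7)/(12*((2*p)*(2*p))) = -(-7)/(12*(4*p²)) = -(-7)*1/(4*p²)/12 = -(-7)/(48*p²) = 7/(48*p²))
(f(q(1, -5))*(5 + 3*5))*11 = (((7/48)/(-5)²)*(5 + 3*5))*11 = (((7/48)*(1/25))*(5 + 15))*11 = ((7/1200)*20)*11 = (7/60)*11 = 77/60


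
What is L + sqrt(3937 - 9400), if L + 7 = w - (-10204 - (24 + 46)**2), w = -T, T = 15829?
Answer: -732 + 3*I*sqrt(607) ≈ -732.0 + 73.912*I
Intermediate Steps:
w = -15829 (w = -1*15829 = -15829)
L = -732 (L = -7 + (-15829 - (-10204 - (24 + 46)**2)) = -7 + (-15829 - (-10204 - 1*70**2)) = -7 + (-15829 - (-10204 - 1*4900)) = -7 + (-15829 - (-10204 - 4900)) = -7 + (-15829 - 1*(-15104)) = -7 + (-15829 + 15104) = -7 - 725 = -732)
L + sqrt(3937 - 9400) = -732 + sqrt(3937 - 9400) = -732 + sqrt(-5463) = -732 + 3*I*sqrt(607)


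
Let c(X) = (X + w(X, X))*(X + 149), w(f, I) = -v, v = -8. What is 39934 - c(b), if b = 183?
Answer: -23478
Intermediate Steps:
w(f, I) = 8 (w(f, I) = -1*(-8) = 8)
c(X) = (8 + X)*(149 + X) (c(X) = (X + 8)*(X + 149) = (8 + X)*(149 + X))
39934 - c(b) = 39934 - (1192 + 183**2 + 157*183) = 39934 - (1192 + 33489 + 28731) = 39934 - 1*63412 = 39934 - 63412 = -23478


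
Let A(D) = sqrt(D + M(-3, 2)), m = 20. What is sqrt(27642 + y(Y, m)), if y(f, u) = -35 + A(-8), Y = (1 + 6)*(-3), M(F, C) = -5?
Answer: sqrt(27607 + I*sqrt(13)) ≈ 166.15 + 0.011*I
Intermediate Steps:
Y = -21 (Y = 7*(-3) = -21)
A(D) = sqrt(-5 + D) (A(D) = sqrt(D - 5) = sqrt(-5 + D))
y(f, u) = -35 + I*sqrt(13) (y(f, u) = -35 + sqrt(-5 - 8) = -35 + sqrt(-13) = -35 + I*sqrt(13))
sqrt(27642 + y(Y, m)) = sqrt(27642 + (-35 + I*sqrt(13))) = sqrt(27607 + I*sqrt(13))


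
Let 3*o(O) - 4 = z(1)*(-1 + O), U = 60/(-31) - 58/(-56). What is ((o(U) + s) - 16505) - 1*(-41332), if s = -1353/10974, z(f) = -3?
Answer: 3814798751/153636 ≈ 24830.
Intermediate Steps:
s = -451/3658 (s = -1353*1/10974 = -451/3658 ≈ -0.12329)
U = -781/868 (U = 60*(-1/31) - 58*(-1/56) = -60/31 + 29/28 = -781/868 ≈ -0.89977)
o(O) = 7/3 - O (o(O) = 4/3 + (-3*(-1 + O))/3 = 4/3 + (3 - 3*O)/3 = 4/3 + (1 - O) = 7/3 - O)
((o(U) + s) - 16505) - 1*(-41332) = (((7/3 - 1*(-781/868)) - 451/3658) - 16505) - 1*(-41332) = (((7/3 + 781/868) - 451/3658) - 16505) + 41332 = ((8419/2604 - 451/3658) - 16505) + 41332 = (477779/153636 - 16505) + 41332 = -2535284401/153636 + 41332 = 3814798751/153636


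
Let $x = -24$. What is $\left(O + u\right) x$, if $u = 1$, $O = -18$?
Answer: $408$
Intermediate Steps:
$\left(O + u\right) x = \left(-18 + 1\right) \left(-24\right) = \left(-17\right) \left(-24\right) = 408$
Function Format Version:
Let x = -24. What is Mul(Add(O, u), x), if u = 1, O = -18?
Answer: 408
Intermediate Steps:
Mul(Add(O, u), x) = Mul(Add(-18, 1), -24) = Mul(-17, -24) = 408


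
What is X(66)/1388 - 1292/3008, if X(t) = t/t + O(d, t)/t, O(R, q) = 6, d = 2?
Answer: -1230635/2870384 ≈ -0.42874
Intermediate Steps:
X(t) = 1 + 6/t (X(t) = t/t + 6/t = 1 + 6/t)
X(66)/1388 - 1292/3008 = ((6 + 66)/66)/1388 - 1292/3008 = ((1/66)*72)*(1/1388) - 1292*1/3008 = (12/11)*(1/1388) - 323/752 = 3/3817 - 323/752 = -1230635/2870384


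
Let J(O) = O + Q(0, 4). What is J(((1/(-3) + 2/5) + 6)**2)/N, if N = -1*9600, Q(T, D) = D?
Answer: -9181/2160000 ≈ -0.0042505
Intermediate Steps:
J(O) = 4 + O (J(O) = O + 4 = 4 + O)
N = -9600
J(((1/(-3) + 2/5) + 6)**2)/N = (4 + ((1/(-3) + 2/5) + 6)**2)/(-9600) = (4 + ((1*(-1/3) + 2*(1/5)) + 6)**2)*(-1/9600) = (4 + ((-1/3 + 2/5) + 6)**2)*(-1/9600) = (4 + (1/15 + 6)**2)*(-1/9600) = (4 + (91/15)**2)*(-1/9600) = (4 + 8281/225)*(-1/9600) = (9181/225)*(-1/9600) = -9181/2160000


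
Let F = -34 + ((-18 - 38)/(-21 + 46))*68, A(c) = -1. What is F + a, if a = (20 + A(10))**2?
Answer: 4367/25 ≈ 174.68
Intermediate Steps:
a = 361 (a = (20 - 1)**2 = 19**2 = 361)
F = -4658/25 (F = -34 - 56/25*68 = -34 - 3808/25 = -4658/25 ≈ -186.32)
F + a = -4658/25 + 361 = 4367/25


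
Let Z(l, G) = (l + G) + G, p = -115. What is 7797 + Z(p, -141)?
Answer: 7400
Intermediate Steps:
Z(l, G) = l + 2*G (Z(l, G) = (G + l) + G = l + 2*G)
7797 + Z(p, -141) = 7797 + (-115 + 2*(-141)) = 7797 + (-115 - 282) = 7797 - 397 = 7400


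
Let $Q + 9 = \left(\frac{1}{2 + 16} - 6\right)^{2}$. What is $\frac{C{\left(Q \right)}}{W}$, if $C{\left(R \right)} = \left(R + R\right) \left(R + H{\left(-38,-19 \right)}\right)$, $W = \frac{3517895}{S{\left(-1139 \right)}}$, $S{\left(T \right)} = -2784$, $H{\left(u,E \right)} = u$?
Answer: $\frac{3740560012}{7693636365} \approx 0.48619$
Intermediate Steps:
$Q = \frac{8533}{324}$ ($Q = -9 + \left(\frac{1}{2 + 16} - 6\right)^{2} = -9 + \left(\frac{1}{18} - 6\right)^{2} = -9 + \left(- \frac{107}{18}\right)^{2} = -9 + \frac{11449}{324} = \frac{8533}{324} \approx 26.336$)
$W = - \frac{3517895}{2784}$ ($W = \frac{3517895}{-2784} = 3517895 \left(- \frac{1}{2784}\right) = - \frac{3517895}{2784} \approx -1263.6$)
$C{\left(R \right)} = 2 R \left(-38 + R\right)$ ($C{\left(R \right)} = \left(R + R\right) \left(R - 38\right) = 2 R \left(-38 + R\right)$)
$\frac{C{\left(Q \right)}}{W} = \frac{2 \cdot \frac{8533}{324} \left(-38 + \frac{8533}{324}\right)}{- \frac{3517895}{2784}} = 2 \cdot \frac{8533}{324} \left(- \frac{3779}{324}\right) \left(- \frac{2784}{3517895}\right) = \left(- \frac{32246207}{52488}\right) \left(- \frac{2784}{3517895}\right) = \frac{3740560012}{7693636365}$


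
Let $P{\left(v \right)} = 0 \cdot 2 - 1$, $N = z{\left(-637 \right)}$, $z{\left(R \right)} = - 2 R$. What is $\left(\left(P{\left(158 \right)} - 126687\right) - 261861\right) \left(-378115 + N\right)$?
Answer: $146421193709$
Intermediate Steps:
$N = 1274$ ($N = \left(-2\right) \left(-637\right) = 1274$)
$P{\left(v \right)} = -1$ ($P{\left(v \right)} = 0 - 1 = -1$)
$\left(\left(P{\left(158 \right)} - 126687\right) - 261861\right) \left(-378115 + N\right) = \left(\left(-1 - 126687\right) - 261861\right) \left(-378115 + 1274\right) = \left(\left(-1 - 126687\right) - 261861\right) \left(-376841\right) = \left(-126688 - 261861\right) \left(-376841\right) = \left(-388549\right) \left(-376841\right) = 146421193709$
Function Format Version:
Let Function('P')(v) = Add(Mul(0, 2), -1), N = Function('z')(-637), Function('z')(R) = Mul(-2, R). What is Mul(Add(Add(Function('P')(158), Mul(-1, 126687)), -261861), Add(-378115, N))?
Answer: 146421193709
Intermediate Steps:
N = 1274 (N = Mul(-2, -637) = 1274)
Function('P')(v) = -1 (Function('P')(v) = Add(0, -1) = -1)
Mul(Add(Add(Function('P')(158), Mul(-1, 126687)), -261861), Add(-378115, N)) = Mul(Add(Add(-1, Mul(-1, 126687)), -261861), Add(-378115, 1274)) = Mul(Add(Add(-1, -126687), -261861), -376841) = Mul(Add(-126688, -261861), -376841) = Mul(-388549, -376841) = 146421193709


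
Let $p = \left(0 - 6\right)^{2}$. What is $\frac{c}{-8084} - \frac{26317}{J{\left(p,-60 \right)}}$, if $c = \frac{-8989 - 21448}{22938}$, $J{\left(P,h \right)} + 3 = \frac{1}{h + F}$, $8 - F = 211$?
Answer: $\frac{641717665150531}{73245162840} \approx 8761.2$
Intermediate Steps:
$F = -203$ ($F = 8 - 211 = -203$)
$p = 36$ ($p = \left(-6\right)^{2} = 36$)
$J{\left(P,h \right)} = -3 + \frac{1}{-203 + h}$ ($J{\left(P,h \right)} = -3 + \frac{1}{h - 203} = -3 + \frac{1}{-203 + h}$)
$c = - \frac{30437}{22938}$ ($c = \left(-30437\right) \frac{1}{22938} = - \frac{30437}{22938} \approx -1.3269$)
$\frac{c}{-8084} - \frac{26317}{J{\left(p,-60 \right)}} = - \frac{30437}{22938 \left(-8084\right)} - \frac{26317}{\frac{1}{-203 - 60} \left(610 - -180\right)} = \left(- \frac{30437}{22938}\right) \left(- \frac{1}{8084}\right) - \frac{26317}{\frac{1}{-263} \left(610 + 180\right)} = \frac{30437}{185430792} - \frac{26317}{\left(- \frac{1}{263}\right) 790} = \frac{30437}{185430792} - \frac{26317}{- \frac{790}{263}} = \frac{30437}{185430792} - 26317 \left(- \frac{263}{790}\right) = \frac{30437}{185430792} - - \frac{6921371}{790} = \frac{30437}{185430792} + \frac{6921371}{790} = \frac{641717665150531}{73245162840}$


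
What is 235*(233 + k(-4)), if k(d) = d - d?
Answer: 54755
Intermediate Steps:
k(d) = 0
235*(233 + k(-4)) = 235*(233 + 0) = 235*233 = 54755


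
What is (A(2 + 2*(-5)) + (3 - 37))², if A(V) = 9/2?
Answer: 3481/4 ≈ 870.25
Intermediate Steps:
A(V) = 9/2 (A(V) = 9*(½) = 9/2)
(A(2 + 2*(-5)) + (3 - 37))² = (9/2 + (3 - 37))² = (9/2 - 34)² = (-59/2)² = 3481/4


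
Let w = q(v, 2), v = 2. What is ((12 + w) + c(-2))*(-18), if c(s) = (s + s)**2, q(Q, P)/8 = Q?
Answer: -792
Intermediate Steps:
q(Q, P) = 8*Q
c(s) = 4*s**2 (c(s) = (2*s)**2 = 4*s**2)
w = 16 (w = 8*2 = 16)
((12 + w) + c(-2))*(-18) = ((12 + 16) + 4*(-2)**2)*(-18) = (28 + 4*4)*(-18) = (28 + 16)*(-18) = 44*(-18) = -792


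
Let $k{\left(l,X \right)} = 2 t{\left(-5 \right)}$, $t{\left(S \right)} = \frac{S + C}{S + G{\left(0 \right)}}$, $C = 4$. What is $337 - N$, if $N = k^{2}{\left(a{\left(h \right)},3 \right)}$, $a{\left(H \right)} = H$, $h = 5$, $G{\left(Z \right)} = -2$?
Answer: $\frac{16509}{49} \approx 336.92$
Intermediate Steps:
$t{\left(S \right)} = \frac{4 + S}{-2 + S}$ ($t{\left(S \right)} = \frac{S + 4}{S - 2} = \frac{4 + S}{-2 + S}$)
$k{\left(l,X \right)} = \frac{2}{7}$ ($k{\left(l,X \right)} = 2 \frac{4 - 5}{-2 - 5} = 2 \frac{1}{-7} \left(-1\right) = 2 \left(\left(- \frac{1}{7}\right) \left(-1\right)\right) = 2 \cdot \frac{1}{7} = \frac{2}{7}$)
$N = \frac{4}{49}$ ($N = \left(\frac{2}{7}\right)^{2} = \frac{4}{49} \approx 0.081633$)
$337 - N = 337 - \frac{4}{49} = \frac{16509}{49}$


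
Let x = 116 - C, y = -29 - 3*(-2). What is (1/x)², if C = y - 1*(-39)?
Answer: 1/10000 ≈ 0.00010000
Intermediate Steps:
y = -23 (y = -29 + 6 = -23)
C = 16 (C = -23 - 1*(-39) = -23 + 39 = 16)
x = 100 (x = 116 - 1*16 = 116 - 16 = 100)
(1/x)² = (1/100)² = 1/10000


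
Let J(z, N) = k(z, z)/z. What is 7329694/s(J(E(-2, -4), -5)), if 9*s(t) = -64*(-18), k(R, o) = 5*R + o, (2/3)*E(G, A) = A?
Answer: 3664847/64 ≈ 57263.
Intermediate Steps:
E(G, A) = 3*A/2
k(R, o) = o + 5*R
J(z, N) = 6 (J(z, N) = (z + 5*z)/z = (6*z)/z = 6)
s(t) = 128 (s(t) = (-64*(-18))/9 = (1/9)*1152 = 128)
7329694/s(J(E(-2, -4), -5)) = 7329694/128 = 7329694*(1/128) = 3664847/64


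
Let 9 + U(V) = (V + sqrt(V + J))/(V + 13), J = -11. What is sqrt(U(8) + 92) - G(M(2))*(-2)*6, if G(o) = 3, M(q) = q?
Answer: 36 + sqrt(36771 + 21*I*sqrt(3))/21 ≈ 45.131 + 0.0045163*I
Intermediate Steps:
U(V) = -9 + (V + sqrt(-11 + V))/(13 + V) (U(V) = -9 + (V + sqrt(V - 11))/(V + 13) = -9 + (V + sqrt(-11 + V))/(13 + V))
sqrt(U(8) + 92) - G(M(2))*(-2)*6 = sqrt((-117 + sqrt(-11 + 8) - 8*8)/(13 + 8) + 92) - 3*(-2)*6 = sqrt((-117 + sqrt(-3) - 64)/21 + 92) - (-6)*6 = sqrt((-117 + I*sqrt(3) - 64)/21 + 92) - 1*(-36) = sqrt((-181 + I*sqrt(3))/21 + 92) + 36 = sqrt((-181/21 + I*sqrt(3)/21) + 92) + 36 = sqrt(1751/21 + I*sqrt(3)/21) + 36 = 36 + sqrt(1751/21 + I*sqrt(3)/21)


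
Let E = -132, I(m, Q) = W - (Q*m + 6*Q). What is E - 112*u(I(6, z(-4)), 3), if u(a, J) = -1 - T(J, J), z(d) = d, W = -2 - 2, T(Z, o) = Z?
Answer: 316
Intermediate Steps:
W = -4
I(m, Q) = -4 - 6*Q - Q*m (I(m, Q) = -4 - (Q*m + 6*Q) = -4 - (6*Q + Q*m) = -4 + (-6*Q - Q*m) = -4 - 6*Q - Q*m)
u(a, J) = -1 - J
E - 112*u(I(6, z(-4)), 3) = -132 - 112*(-1 - 1*3) = -132 - 112*(-1 - 3) = -132 - 112*(-4) = -132 + 448 = 316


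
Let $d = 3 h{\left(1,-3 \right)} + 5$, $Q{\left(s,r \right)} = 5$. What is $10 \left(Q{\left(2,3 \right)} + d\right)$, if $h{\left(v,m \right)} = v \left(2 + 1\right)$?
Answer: $190$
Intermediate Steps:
$h{\left(v,m \right)} = 3 v$ ($h{\left(v,m \right)} = v 3 = 3 v$)
$d = 14$ ($d = 3 \cdot 3 \cdot 1 + 5 = 3 \cdot 3 + 5 = 9 + 5 = 14$)
$10 \left(Q{\left(2,3 \right)} + d\right) = 10 \left(5 + 14\right) = 10 \cdot 19 = 190$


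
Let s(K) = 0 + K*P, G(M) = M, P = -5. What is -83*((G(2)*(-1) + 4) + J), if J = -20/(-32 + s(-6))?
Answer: -996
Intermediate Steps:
s(K) = -5*K (s(K) = 0 + K*(-5) = 0 - 5*K = -5*K)
J = 10 (J = -20/(-32 - 5*(-6)) = -20/(-32 + 30) = -20/(-2) = -20*(-½) = 10)
-83*((G(2)*(-1) + 4) + J) = -83*((2*(-1) + 4) + 10) = -83*((-2 + 4) + 10) = -83*(2 + 10) = -83*12 = -996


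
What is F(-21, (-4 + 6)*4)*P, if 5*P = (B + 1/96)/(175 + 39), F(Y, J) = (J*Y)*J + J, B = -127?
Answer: 2035897/12840 ≈ 158.56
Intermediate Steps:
F(Y, J) = J + Y*J**2 (F(Y, J) = Y*J**2 + J = J + Y*J**2)
P = -12191/102720 (P = ((-127 + 1/96)/(175 + 39))/5 = ((-127 + 1/96)/214)/5 = (-12191/96*1/214)/5 = (1/5)*(-12191/20544) = -12191/102720 ≈ -0.11868)
F(-21, (-4 + 6)*4)*P = (((-4 + 6)*4)*(1 + ((-4 + 6)*4)*(-21)))*(-12191/102720) = ((2*4)*(1 + (2*4)*(-21)))*(-12191/102720) = (8*(1 + 8*(-21)))*(-12191/102720) = (8*(1 - 168))*(-12191/102720) = (8*(-167))*(-12191/102720) = -1336*(-12191/102720) = 2035897/12840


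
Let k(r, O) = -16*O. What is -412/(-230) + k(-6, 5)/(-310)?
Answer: 7306/3565 ≈ 2.0494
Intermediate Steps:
-412/(-230) + k(-6, 5)/(-310) = -412/(-230) - 16*5/(-310) = -412*(-1/230) - 80*(-1/310) = 206/115 + 8/31 = 7306/3565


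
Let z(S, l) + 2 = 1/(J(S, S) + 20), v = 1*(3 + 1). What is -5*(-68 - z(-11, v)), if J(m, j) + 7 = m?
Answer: 665/2 ≈ 332.50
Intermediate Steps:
J(m, j) = -7 + m
v = 4 (v = 1*4 = 4)
z(S, l) = -2 + 1/(13 + S) (z(S, l) = -2 + 1/((-7 + S) + 20) = -2 + 1/(13 + S))
-5*(-68 - z(-11, v)) = -5*(-68 - (-25 - 2*(-11))/(13 - 11)) = -5*(-68 - (-25 + 22)/2) = -5*(-68 - (-3)/2) = -5*(-68 - 1*(-3/2)) = -5*(-68 + 3/2) = -5*(-133/2) = 665/2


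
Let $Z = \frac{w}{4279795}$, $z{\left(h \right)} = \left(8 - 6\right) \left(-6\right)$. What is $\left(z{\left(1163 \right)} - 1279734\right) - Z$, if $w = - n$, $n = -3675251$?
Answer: $- \frac{5477054207321}{4279795} \approx -1.2797 \cdot 10^{6}$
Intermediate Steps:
$w = 3675251$ ($w = \left(-1\right) \left(-3675251\right) = 3675251$)
$z{\left(h \right)} = -12$ ($z{\left(h \right)} = 2 \left(-6\right) = -12$)
$Z = \frac{3675251}{4279795} \approx 0.85874$
$\left(z{\left(1163 \right)} - 1279734\right) - Z = \left(-12 - 1279734\right) - \frac{3675251}{4279795} = -1279746 - \frac{3675251}{4279795} = - \frac{5477054207321}{4279795}$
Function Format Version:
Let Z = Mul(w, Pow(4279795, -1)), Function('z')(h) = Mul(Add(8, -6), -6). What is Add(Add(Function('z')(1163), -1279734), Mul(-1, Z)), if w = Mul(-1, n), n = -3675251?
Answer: Rational(-5477054207321, 4279795) ≈ -1.2797e+6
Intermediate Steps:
w = 3675251 (w = Mul(-1, -3675251) = 3675251)
Function('z')(h) = -12 (Function('z')(h) = Mul(2, -6) = -12)
Z = Rational(3675251, 4279795) (Z = Mul(3675251, Pow(4279795, -1)) = Mul(3675251, Rational(1, 4279795)) = Rational(3675251, 4279795) ≈ 0.85874)
Add(Add(Function('z')(1163), -1279734), Mul(-1, Z)) = Add(Add(-12, -1279734), Mul(-1, Rational(3675251, 4279795))) = Add(-1279746, Rational(-3675251, 4279795)) = Rational(-5477054207321, 4279795)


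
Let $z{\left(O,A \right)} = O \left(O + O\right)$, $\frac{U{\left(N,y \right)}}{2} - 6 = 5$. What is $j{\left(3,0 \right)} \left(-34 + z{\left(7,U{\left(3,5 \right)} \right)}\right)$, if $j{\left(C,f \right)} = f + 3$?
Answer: $192$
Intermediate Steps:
$j{\left(C,f \right)} = 3 + f$
$U{\left(N,y \right)} = 22$ ($U{\left(N,y \right)} = 12 + 2 \cdot 5 = 12 + 10 = 22$)
$z{\left(O,A \right)} = 2 O^{2}$ ($z{\left(O,A \right)} = O 2 O = 2 O^{2}$)
$j{\left(3,0 \right)} \left(-34 + z{\left(7,U{\left(3,5 \right)} \right)}\right) = \left(3 + 0\right) \left(-34 + 2 \cdot 7^{2}\right) = 3 \left(-34 + 2 \cdot 49\right) = 3 \left(-34 + 98\right) = 3 \cdot 64 = 192$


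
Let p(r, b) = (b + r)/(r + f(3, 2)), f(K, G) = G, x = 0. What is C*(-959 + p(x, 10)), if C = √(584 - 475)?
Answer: -954*√109 ≈ -9960.0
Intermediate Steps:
p(r, b) = (b + r)/(2 + r) (p(r, b) = (b + r)/(r + 2) = (b + r)/(2 + r))
C = √109 ≈ 10.440
C*(-959 + p(x, 10)) = √109*(-959 + (10 + 0)/(2 + 0)) = √109*(-959 + 10/2) = √109*(-959 + (½)*10) = √109*(-959 + 5) = √109*(-954) = -954*√109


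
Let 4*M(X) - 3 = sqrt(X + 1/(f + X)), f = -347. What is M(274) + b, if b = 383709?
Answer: 1534839/4 + sqrt(1460073)/292 ≈ 3.8371e+5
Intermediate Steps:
M(X) = 3/4 + sqrt(X + 1/(-347 + X))/4
M(274) + b = (3/4 + sqrt((1 + 274*(-347 + 274))/(-347 + 274))/4) + 383709 = (3/4 + sqrt((1 + 274*(-73))/(-73))/4) + 383709 = (3/4 + sqrt(-(1 - 20002)/73)/4) + 383709 = (3/4 + sqrt(-1/73*(-20001))/4) + 383709 = (3/4 + sqrt(20001/73)/4) + 383709 = (3/4 + (sqrt(1460073)/73)/4) + 383709 = (3/4 + sqrt(1460073)/292) + 383709 = 1534839/4 + sqrt(1460073)/292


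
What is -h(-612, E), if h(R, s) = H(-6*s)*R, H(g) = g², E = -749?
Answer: 12359974032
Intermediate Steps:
h(R, s) = 36*R*s² (h(R, s) = (-6*s)²*R = (36*s²)*R = 36*R*s²)
-h(-612, E) = -36*(-612)*(-749)² = -36*(-612)*561001 = -1*(-12359974032) = 12359974032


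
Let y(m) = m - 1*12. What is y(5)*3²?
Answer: -63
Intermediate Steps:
y(m) = -12 + m (y(m) = m - 12 = -12 + m)
y(5)*3² = (-12 + 5)*3² = -7*9 = -63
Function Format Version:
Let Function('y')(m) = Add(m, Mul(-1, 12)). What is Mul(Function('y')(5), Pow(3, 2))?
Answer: -63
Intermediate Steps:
Function('y')(m) = Add(-12, m) (Function('y')(m) = Add(m, -12) = Add(-12, m))
Mul(Function('y')(5), Pow(3, 2)) = Mul(Add(-12, 5), Pow(3, 2)) = Mul(-7, 9) = -63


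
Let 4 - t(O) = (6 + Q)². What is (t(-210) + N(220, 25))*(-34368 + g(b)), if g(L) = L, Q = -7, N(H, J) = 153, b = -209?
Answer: -5394012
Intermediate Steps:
t(O) = 3 (t(O) = 4 - (6 - 7)² = 4 - 1*(-1)² = 4 - 1*1 = 4 - 1 = 3)
(t(-210) + N(220, 25))*(-34368 + g(b)) = (3 + 153)*(-34368 - 209) = 156*(-34577) = -5394012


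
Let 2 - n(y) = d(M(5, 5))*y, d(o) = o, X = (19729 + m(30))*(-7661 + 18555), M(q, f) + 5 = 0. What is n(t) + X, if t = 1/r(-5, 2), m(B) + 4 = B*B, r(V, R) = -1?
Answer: 224688747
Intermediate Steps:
M(q, f) = -5 (M(q, f) = -5 + 0 = -5)
m(B) = -4 + B² (m(B) = -4 + B*B = -4 + B²)
X = 224688750 (X = (19729 + (-4 + 30²))*(-7661 + 18555) = (19729 + (-4 + 900))*10894 = (19729 + 896)*10894 = 20625*10894 = 224688750)
t = -1 (t = 1/(-1) = -1)
n(y) = 2 + 5*y (n(y) = 2 - (-5)*y = 2 + 5*y)
n(t) + X = (2 + 5*(-1)) + 224688750 = (2 - 5) + 224688750 = -3 + 224688750 = 224688747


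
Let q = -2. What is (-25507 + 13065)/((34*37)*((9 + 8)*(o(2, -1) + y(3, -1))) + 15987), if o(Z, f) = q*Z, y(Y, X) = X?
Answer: 12442/90943 ≈ 0.13681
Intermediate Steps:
o(Z, f) = -2*Z
(-25507 + 13065)/((34*37)*((9 + 8)*(o(2, -1) + y(3, -1))) + 15987) = (-25507 + 13065)/((34*37)*((9 + 8)*(-2*2 - 1)) + 15987) = -12442/(1258*(17*(-4 - 1)) + 15987) = -12442/(1258*(17*(-5)) + 15987) = -12442/(1258*(-85) + 15987) = -12442/(-106930 + 15987) = -12442/(-90943) = -12442*(-1/90943) = 12442/90943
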